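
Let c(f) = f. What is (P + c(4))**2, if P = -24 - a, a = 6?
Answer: 676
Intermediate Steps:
P = -30 (P = -24 - 1*6 = -24 - 6 = -30)
(P + c(4))**2 = (-30 + 4)**2 = (-26)**2 = 676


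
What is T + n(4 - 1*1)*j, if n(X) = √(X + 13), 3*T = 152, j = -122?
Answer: -1312/3 ≈ -437.33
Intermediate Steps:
T = 152/3 (T = (⅓)*152 = 152/3 ≈ 50.667)
n(X) = √(13 + X)
T + n(4 - 1*1)*j = 152/3 + √(13 + (4 - 1*1))*(-122) = 152/3 + √(13 + (4 - 1))*(-122) = 152/3 + √(13 + 3)*(-122) = 152/3 + √16*(-122) = 152/3 + 4*(-122) = 152/3 - 488 = -1312/3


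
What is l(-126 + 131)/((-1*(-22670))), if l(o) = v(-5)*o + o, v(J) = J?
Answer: -2/2267 ≈ -0.00088222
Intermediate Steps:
l(o) = -4*o (l(o) = -5*o + o = -4*o)
l(-126 + 131)/((-1*(-22670))) = (-4*(-126 + 131))/((-1*(-22670))) = -4*5/22670 = -20*1/22670 = -2/2267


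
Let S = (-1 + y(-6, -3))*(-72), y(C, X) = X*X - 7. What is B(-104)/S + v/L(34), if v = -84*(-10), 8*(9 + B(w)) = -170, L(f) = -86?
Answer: -115757/12384 ≈ -9.3473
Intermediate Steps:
y(C, X) = -7 + X**2 (y(C, X) = X**2 - 7 = -7 + X**2)
S = -72 (S = (-1 + (-7 + (-3)**2))*(-72) = (-1 + (-7 + 9))*(-72) = (-1 + 2)*(-72) = 1*(-72) = -72)
B(w) = -121/4 (B(w) = -9 + (1/8)*(-170) = -9 - 85/4 = -121/4)
v = 840
B(-104)/S + v/L(34) = -121/4/(-72) + 840/(-86) = -121/4*(-1/72) + 840*(-1/86) = 121/288 - 420/43 = -115757/12384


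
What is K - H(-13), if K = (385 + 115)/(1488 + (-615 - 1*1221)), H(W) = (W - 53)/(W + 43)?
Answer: 332/435 ≈ 0.76322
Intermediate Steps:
H(W) = (-53 + W)/(43 + W)
K = -125/87 (K = 500/(1488 + (-615 - 1221)) = 500/(1488 - 1836) = 500/(-348) = 500*(-1/348) = -125/87 ≈ -1.4368)
K - H(-13) = -125/87 - (-53 - 13)/(43 - 13) = -125/87 - (-66)/30 = -125/87 - 1*(-11/5) = -125/87 + 11/5 = 332/435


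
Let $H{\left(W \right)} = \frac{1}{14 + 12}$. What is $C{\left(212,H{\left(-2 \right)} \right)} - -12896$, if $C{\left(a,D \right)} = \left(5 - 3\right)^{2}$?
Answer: $12900$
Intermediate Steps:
$H{\left(W \right)} = \frac{1}{26}$
$C{\left(a,D \right)} = 4$ ($C{\left(a,D \right)} = 2^{2} = 4$)
$C{\left(212,H{\left(-2 \right)} \right)} - -12896 = 4 - -12896 = 4 + 12896 = 12900$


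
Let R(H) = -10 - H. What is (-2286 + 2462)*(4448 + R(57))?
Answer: 771056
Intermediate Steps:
(-2286 + 2462)*(4448 + R(57)) = (-2286 + 2462)*(4448 + (-10 - 1*57)) = 176*(4448 + (-10 - 57)) = 176*(4448 - 67) = 176*4381 = 771056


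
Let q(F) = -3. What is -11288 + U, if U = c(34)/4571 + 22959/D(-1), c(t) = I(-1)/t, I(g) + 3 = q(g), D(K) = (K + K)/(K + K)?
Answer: 906918394/77707 ≈ 11671.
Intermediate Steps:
D(K) = 1 (D(K) = (2*K)/((2*K)) = (2*K)*(1/(2*K)) = 1)
I(g) = -6 (I(g) = -3 - 3 = -6)
c(t) = -6/t
U = 1784075010/77707 (U = -6/34/4571 + 22959/1 = -6*1/34*(1/4571) + 22959*1 = -3/17*1/4571 + 22959 = -3/77707 + 22959 = 1784075010/77707 ≈ 22959.)
-11288 + U = -11288 + 1784075010/77707 = 906918394/77707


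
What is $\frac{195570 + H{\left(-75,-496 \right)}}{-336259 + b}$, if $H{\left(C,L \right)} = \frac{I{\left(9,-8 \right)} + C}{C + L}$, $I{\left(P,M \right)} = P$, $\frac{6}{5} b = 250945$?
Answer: $- \frac{670023216}{435575359} \approx -1.5382$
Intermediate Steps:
$b = \frac{1254725}{6}$ ($b = \frac{5}{6} \cdot 250945 = \frac{1254725}{6} \approx 2.0912 \cdot 10^{5}$)
$H{\left(C,L \right)} = \frac{9 + C}{C + L}$
$\frac{195570 + H{\left(-75,-496 \right)}}{-336259 + b} = \frac{195570 + \frac{9 - 75}{-75 - 496}}{-336259 + \frac{1254725}{6}} = \frac{195570 + \frac{1}{-571} \left(-66\right)}{- \frac{762829}{6}} = \left(195570 - - \frac{66}{571}\right) \left(- \frac{6}{762829}\right) = \left(195570 + \frac{66}{571}\right) \left(- \frac{6}{762829}\right) = \frac{111670536}{571} \left(- \frac{6}{762829}\right) = - \frac{670023216}{435575359}$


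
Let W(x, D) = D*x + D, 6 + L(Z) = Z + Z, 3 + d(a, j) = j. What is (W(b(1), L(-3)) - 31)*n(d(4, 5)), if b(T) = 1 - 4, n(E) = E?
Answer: -14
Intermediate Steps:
d(a, j) = -3 + j
L(Z) = -6 + 2*Z (L(Z) = -6 + (Z + Z) = -6 + 2*Z)
b(T) = -3
W(x, D) = D + D*x
(W(b(1), L(-3)) - 31)*n(d(4, 5)) = ((-6 + 2*(-3))*(1 - 3) - 31)*(-3 + 5) = ((-6 - 6)*(-2) - 31)*2 = (-12*(-2) - 31)*2 = (24 - 31)*2 = -7*2 = -14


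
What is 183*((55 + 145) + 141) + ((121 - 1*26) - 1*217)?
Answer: 62281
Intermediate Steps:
183*((55 + 145) + 141) + ((121 - 1*26) - 1*217) = 183*(200 + 141) + ((121 - 26) - 217) = 183*341 + (95 - 217) = 62403 - 122 = 62281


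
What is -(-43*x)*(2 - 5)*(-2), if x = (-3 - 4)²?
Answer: 12642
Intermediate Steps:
x = 49 (x = (-7)² = 49)
-(-43*x)*(2 - 5)*(-2) = -(-43*49)*(2 - 5)*(-2) = -(-2107)*(-3*(-2)) = -(-2107)*6 = -1*(-12642) = 12642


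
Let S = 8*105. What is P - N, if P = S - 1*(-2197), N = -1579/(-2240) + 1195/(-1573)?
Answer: 10701123273/3523520 ≈ 3037.1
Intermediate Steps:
S = 840
N = -193033/3523520 (N = -1579*(-1/2240) + 1195*(-1/1573) = 1579/2240 - 1195/1573 = -193033/3523520 ≈ -0.054784)
P = 3037 (P = 840 - 1*(-2197) = 840 + 2197 = 3037)
P - N = 3037 - 1*(-193033/3523520) = 3037 + 193033/3523520 = 10701123273/3523520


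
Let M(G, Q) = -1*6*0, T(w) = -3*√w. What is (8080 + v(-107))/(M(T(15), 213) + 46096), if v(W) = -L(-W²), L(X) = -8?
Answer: 1011/5762 ≈ 0.17546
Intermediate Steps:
v(W) = 8 (v(W) = -1*(-8) = 8)
M(G, Q) = 0 (M(G, Q) = -6*0 = 0)
(8080 + v(-107))/(M(T(15), 213) + 46096) = (8080 + 8)/(0 + 46096) = 8088/46096 = 8088*(1/46096) = 1011/5762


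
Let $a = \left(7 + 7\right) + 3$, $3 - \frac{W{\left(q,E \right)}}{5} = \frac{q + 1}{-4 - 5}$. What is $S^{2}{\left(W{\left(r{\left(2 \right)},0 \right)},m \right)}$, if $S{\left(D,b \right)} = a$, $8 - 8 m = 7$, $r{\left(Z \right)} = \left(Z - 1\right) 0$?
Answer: $289$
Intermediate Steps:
$r{\left(Z \right)} = 0$ ($r{\left(Z \right)} = \left(-1 + Z\right) 0 = 0$)
$W{\left(q,E \right)} = \frac{140}{9} + \frac{5 q}{9}$ ($W{\left(q,E \right)} = 15 - 5 \frac{q + 1}{-4 - 5} = 15 - 5 \frac{1 + q}{-9} = 15 - 5 \left(1 + q\right) \left(- \frac{1}{9}\right) = 15 - 5 \left(- \frac{1}{9} - \frac{q}{9}\right) = 15 + \left(\frac{5}{9} + \frac{5 q}{9}\right) = \frac{140}{9} + \frac{5 q}{9}$)
$m = \frac{1}{8}$ ($m = 1 - \frac{7}{8} = \frac{1}{8} \approx 0.125$)
$a = 17$ ($a = 14 + 3 = 17$)
$S{\left(D,b \right)} = 17$
$S^{2}{\left(W{\left(r{\left(2 \right)},0 \right)},m \right)} = 17^{2} = 289$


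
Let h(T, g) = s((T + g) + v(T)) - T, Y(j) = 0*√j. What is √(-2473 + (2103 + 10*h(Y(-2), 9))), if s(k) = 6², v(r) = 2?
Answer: I*√10 ≈ 3.1623*I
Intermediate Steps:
s(k) = 36
Y(j) = 0
h(T, g) = 36 - T
√(-2473 + (2103 + 10*h(Y(-2), 9))) = √(-2473 + (2103 + 10*(36 - 1*0))) = √(-2473 + (2103 + 10*(36 + 0))) = √(-2473 + (2103 + 10*36)) = √(-2473 + (2103 + 360)) = √(-2473 + 2463) = √(-10) = I*√10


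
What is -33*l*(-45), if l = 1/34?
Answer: 1485/34 ≈ 43.676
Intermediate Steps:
l = 1/34 ≈ 0.029412
-33*l*(-45) = -33*1/34*(-45) = -33/34*(-45) = 1485/34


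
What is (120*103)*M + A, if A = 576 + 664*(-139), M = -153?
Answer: -1982800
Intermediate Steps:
A = -91720 (A = 576 - 92296 = -91720)
(120*103)*M + A = (120*103)*(-153) - 91720 = 12360*(-153) - 91720 = -1891080 - 91720 = -1982800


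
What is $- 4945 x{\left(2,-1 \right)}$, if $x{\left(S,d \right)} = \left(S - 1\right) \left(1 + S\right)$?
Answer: $-14835$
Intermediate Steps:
$x{\left(S,d \right)} = \left(1 + S\right) \left(-1 + S\right)$ ($x{\left(S,d \right)} = \left(-1 + S\right) \left(1 + S\right) = \left(1 + S\right) \left(-1 + S\right)$)
$- 4945 x{\left(2,-1 \right)} = - 4945 \left(-1 + 2^{2}\right) = - 4945 \left(-1 + 4\right) = \left(-4945\right) 3 = -14835$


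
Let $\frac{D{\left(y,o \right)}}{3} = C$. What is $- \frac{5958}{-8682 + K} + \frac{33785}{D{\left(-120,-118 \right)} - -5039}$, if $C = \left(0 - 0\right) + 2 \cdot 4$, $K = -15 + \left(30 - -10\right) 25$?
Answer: $\frac{290208499}{38969911} \approx 7.447$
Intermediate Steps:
$K = 985$ ($K = -15 + \left(30 + 10\right) 25 = -15 + 40 \cdot 25 = -15 + 1000 = 985$)
$C = 8$ ($C = \left(0 + 0\right) + 8 = 0 + 8 = 8$)
$D{\left(y,o \right)} = 24$ ($D{\left(y,o \right)} = 3 \cdot 8 = 24$)
$- \frac{5958}{-8682 + K} + \frac{33785}{D{\left(-120,-118 \right)} - -5039} = - \frac{5958}{-8682 + 985} + \frac{33785}{24 - -5039} = - \frac{5958}{-7697} + \frac{33785}{24 + 5039} = \left(-5958\right) \left(- \frac{1}{7697}\right) + \frac{33785}{5063} = \frac{5958}{7697} + 33785 \cdot \frac{1}{5063} = \frac{5958}{7697} + \frac{33785}{5063} = \frac{290208499}{38969911}$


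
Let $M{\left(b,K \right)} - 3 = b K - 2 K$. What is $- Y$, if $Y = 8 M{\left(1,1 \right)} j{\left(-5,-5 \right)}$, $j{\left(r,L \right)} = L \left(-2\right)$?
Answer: $-160$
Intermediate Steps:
$M{\left(b,K \right)} = 3 - 2 K + K b$ ($M{\left(b,K \right)} = 3 + \left(b K - 2 K\right) = 3 + \left(K b - 2 K\right) = 3 + \left(- 2 K + K b\right) = 3 - 2 K + K b$)
$j{\left(r,L \right)} = - 2 L$
$Y = 160$ ($Y = 8 \left(3 - 2 + 1 \cdot 1\right) \left(\left(-2\right) \left(-5\right)\right) = 8 \left(3 - 2 + 1\right) 10 = 8 \cdot 2 \cdot 10 = 16 \cdot 10 = 160$)
$- Y = \left(-1\right) 160 = -160$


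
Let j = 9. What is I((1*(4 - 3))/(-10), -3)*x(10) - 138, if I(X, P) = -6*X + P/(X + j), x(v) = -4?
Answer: -61878/445 ≈ -139.05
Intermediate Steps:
I(X, P) = -6*X + P/(9 + X) (I(X, P) = -6*X + P/(X + 9) = -6*X + P/(9 + X))
I((1*(4 - 3))/(-10), -3)*x(10) - 138 = ((-3 - 54*1*(4 - 3)/(-10) - 6*(4 - 3)²/100)/(9 + (1*(4 - 3))/(-10)))*(-4) - 138 = ((-3 - 54*1*1*(-1)/10 - 6*((1*1)*(-⅒))²)/(9 + (1*1)*(-⅒)))*(-4) - 138 = ((-3 - 54*(-1)/10 - 6*(1*(-⅒))²)/(9 + 1*(-⅒)))*(-4) - 138 = ((-3 - 54*(-⅒) - 6*(-⅒)²)/(9 - ⅒))*(-4) - 138 = ((-3 + 27/5 - 6*1/100)/(89/10))*(-4) - 138 = (10*(-3 + 27/5 - 3/50)/89)*(-4) - 138 = ((10/89)*(117/50))*(-4) - 138 = (117/445)*(-4) - 138 = -468/445 - 138 = -61878/445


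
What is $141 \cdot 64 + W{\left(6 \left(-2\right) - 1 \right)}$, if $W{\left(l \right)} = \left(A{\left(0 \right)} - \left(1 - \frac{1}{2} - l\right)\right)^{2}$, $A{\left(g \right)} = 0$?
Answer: $\frac{36825}{4} \approx 9206.3$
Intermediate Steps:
$W{\left(l \right)} = \left(- \frac{1}{2} + l\right)^{2}$ ($W{\left(l \right)} = \left(0 - \left(1 - \frac{1}{2} - l\right)\right)^{2} = \left(0 + \left(\left(\frac{1}{2} - 1\right) + l\right)\right)^{2} = \left(0 + \left(- \frac{1}{2} + l\right)\right)^{2} = \left(- \frac{1}{2} + l\right)^{2}$)
$141 \cdot 64 + W{\left(6 \left(-2\right) - 1 \right)} = 141 \cdot 64 + \frac{\left(-1 + 2 \left(6 \left(-2\right) - 1\right)\right)^{2}}{4} = 9024 + \frac{\left(-1 + 2 \left(-12 - 1\right)\right)^{2}}{4} = 9024 + \frac{\left(-1 + 2 \left(-13\right)\right)^{2}}{4} = 9024 + \frac{\left(-1 - 26\right)^{2}}{4} = 9024 + \frac{\left(-27\right)^{2}}{4} = 9024 + \frac{1}{4} \cdot 729 = 9024 + \frac{729}{4} = \frac{36825}{4}$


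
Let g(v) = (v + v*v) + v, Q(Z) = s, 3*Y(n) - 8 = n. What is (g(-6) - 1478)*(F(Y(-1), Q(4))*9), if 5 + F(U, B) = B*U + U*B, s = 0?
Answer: 65430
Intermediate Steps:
Y(n) = 8/3 + n/3
Q(Z) = 0
F(U, B) = -5 + 2*B*U (F(U, B) = -5 + (B*U + U*B) = -5 + (B*U + B*U) = -5 + 2*B*U)
g(v) = v**2 + 2*v (g(v) = (v + v**2) + v = v**2 + 2*v)
(g(-6) - 1478)*(F(Y(-1), Q(4))*9) = (-6*(2 - 6) - 1478)*((-5 + 2*0*(8/3 + (1/3)*(-1)))*9) = (-6*(-4) - 1478)*((-5 + 2*0*(8/3 - 1/3))*9) = (24 - 1478)*((-5 + 2*0*(7/3))*9) = -1454*(-5 + 0)*9 = -(-7270)*9 = -1454*(-45) = 65430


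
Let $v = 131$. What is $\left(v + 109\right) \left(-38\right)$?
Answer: $-9120$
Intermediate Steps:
$\left(v + 109\right) \left(-38\right) = \left(131 + 109\right) \left(-38\right) = 240 \left(-38\right) = -9120$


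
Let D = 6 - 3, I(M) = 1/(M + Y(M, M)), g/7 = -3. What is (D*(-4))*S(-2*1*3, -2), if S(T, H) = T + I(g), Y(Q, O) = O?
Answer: 506/7 ≈ 72.286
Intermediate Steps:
g = -21 (g = 7*(-3) = -21)
I(M) = 1/(2*M) (I(M) = 1/(M + M) = 1/(2*M))
D = 3
S(T, H) = -1/42 + T (S(T, H) = T + (½)/(-21) = T + (½)*(-1/21) = T - 1/42 = -1/42 + T)
(D*(-4))*S(-2*1*3, -2) = (3*(-4))*(-1/42 - 2*1*3) = -12*(-1/42 - 2*3) = -12*(-1/42 - 6) = -12*(-253/42) = 506/7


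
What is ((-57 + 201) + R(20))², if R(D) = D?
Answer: 26896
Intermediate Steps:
((-57 + 201) + R(20))² = ((-57 + 201) + 20)² = (144 + 20)² = 164² = 26896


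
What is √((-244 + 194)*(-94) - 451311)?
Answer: 11*I*√3691 ≈ 668.29*I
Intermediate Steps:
√((-244 + 194)*(-94) - 451311) = √(-50*(-94) - 451311) = √(4700 - 451311) = √(-446611) = 11*I*√3691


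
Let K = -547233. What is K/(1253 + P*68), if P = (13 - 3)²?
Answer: -547233/8053 ≈ -67.954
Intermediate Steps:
P = 100 (P = 10² = 100)
K/(1253 + P*68) = -547233/(1253 + 100*68) = -547233/(1253 + 6800) = -547233/8053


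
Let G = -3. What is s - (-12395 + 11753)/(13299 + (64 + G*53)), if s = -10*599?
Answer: -39545659/6602 ≈ -5990.0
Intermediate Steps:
s = -5990
s - (-12395 + 11753)/(13299 + (64 + G*53)) = -5990 - (-12395 + 11753)/(13299 + (64 - 3*53)) = -5990 - (-642)/(13299 + (64 - 159)) = -5990 - (-642)/(13299 - 95) = -5990 - (-642)/13204 = -5990 - 1*(-321/6602) = -5990 + 321/6602 = -39545659/6602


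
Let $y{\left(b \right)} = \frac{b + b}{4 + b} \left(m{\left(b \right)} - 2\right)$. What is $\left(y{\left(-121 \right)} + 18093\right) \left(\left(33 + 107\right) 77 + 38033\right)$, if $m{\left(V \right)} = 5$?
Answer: $\frac{11485194499}{13} \approx 8.8348 \cdot 10^{8}$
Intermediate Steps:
$y{\left(b \right)} = \frac{6 b}{4 + b}$ ($y{\left(b \right)} = \frac{b + b}{4 + b} \left(5 - 2\right) = \frac{2 b}{4 + b} 3 = \frac{6 b}{4 + b}$)
$\left(y{\left(-121 \right)} + 18093\right) \left(\left(33 + 107\right) 77 + 38033\right) = \left(6 \left(-121\right) \frac{1}{4 - 121} + 18093\right) \left(\left(33 + 107\right) 77 + 38033\right) = \left(6 \left(-121\right) \frac{1}{-117} + 18093\right) \left(140 \cdot 77 + 38033\right) = \left(6 \left(-121\right) \left(- \frac{1}{117}\right) + 18093\right) \left(10780 + 38033\right) = \left(\frac{242}{39} + 18093\right) 48813 = \frac{705869}{39} \cdot 48813 = \frac{11485194499}{13}$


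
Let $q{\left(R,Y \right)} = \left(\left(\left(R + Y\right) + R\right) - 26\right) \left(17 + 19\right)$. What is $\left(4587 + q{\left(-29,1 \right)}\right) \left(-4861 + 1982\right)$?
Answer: $-4603521$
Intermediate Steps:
$q{\left(R,Y \right)} = -936 + 36 Y + 72 R$ ($q{\left(R,Y \right)} = \left(\left(Y + 2 R\right) - 26\right) 36 = \left(-26 + Y + 2 R\right) 36 = -936 + 36 Y + 72 R$)
$\left(4587 + q{\left(-29,1 \right)}\right) \left(-4861 + 1982\right) = \left(4587 + \left(-936 + 36 \cdot 1 + 72 \left(-29\right)\right)\right) \left(-4861 + 1982\right) = \left(4587 - 2988\right) \left(-2879\right) = 1599 \left(-2879\right) = -4603521$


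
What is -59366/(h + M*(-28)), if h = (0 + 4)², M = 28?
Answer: 29683/384 ≈ 77.299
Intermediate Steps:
h = 16 (h = 4² = 16)
-59366/(h + M*(-28)) = -59366/(16 + 28*(-28)) = -59366/(16 - 784) = -59366/(-768) = -59366*(-1/768) = 29683/384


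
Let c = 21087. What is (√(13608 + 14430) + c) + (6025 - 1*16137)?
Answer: 10975 + √28038 ≈ 11142.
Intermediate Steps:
(√(13608 + 14430) + c) + (6025 - 1*16137) = (√(13608 + 14430) + 21087) + (6025 - 1*16137) = (√28038 + 21087) + (6025 - 16137) = (21087 + √28038) - 10112 = 10975 + √28038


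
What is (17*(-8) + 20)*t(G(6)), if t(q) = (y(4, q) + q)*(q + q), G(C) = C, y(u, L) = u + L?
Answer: -22272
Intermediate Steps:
y(u, L) = L + u
t(q) = 2*q*(4 + 2*q) (t(q) = ((q + 4) + q)*(q + q) = ((4 + q) + q)*(2*q) = (4 + 2*q)*(2*q) = 2*q*(4 + 2*q))
(17*(-8) + 20)*t(G(6)) = (17*(-8) + 20)*(4*6*(2 + 6)) = (-136 + 20)*(4*6*8) = -116*192 = -22272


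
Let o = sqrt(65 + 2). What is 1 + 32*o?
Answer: 1 + 32*sqrt(67) ≈ 262.93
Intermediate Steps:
o = sqrt(67) ≈ 8.1853
1 + 32*o = 1 + 32*sqrt(67)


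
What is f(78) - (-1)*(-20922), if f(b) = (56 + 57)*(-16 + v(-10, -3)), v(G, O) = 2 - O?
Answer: -22165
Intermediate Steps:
f(b) = -1243 (f(b) = (56 + 57)*(-16 + (2 - 1*(-3))) = 113*(-16 + (2 + 3)) = 113*(-16 + 5) = 113*(-11) = -1243)
f(78) - (-1)*(-20922) = -1243 - (-1)*(-20922) = -1243 - 1*20922 = -1243 - 20922 = -22165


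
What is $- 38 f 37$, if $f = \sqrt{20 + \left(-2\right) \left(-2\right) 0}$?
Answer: $- 2812 \sqrt{5} \approx -6287.8$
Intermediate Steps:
$f = 2 \sqrt{5}$ ($f = \sqrt{20 + 4 \cdot 0} = \sqrt{20 + 0} = \sqrt{20} = 2 \sqrt{5} \approx 4.4721$)
$- 38 f 37 = - 38 \cdot 2 \sqrt{5} \cdot 37 = - 76 \sqrt{5} \cdot 37 = - 2812 \sqrt{5}$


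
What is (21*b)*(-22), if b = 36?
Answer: -16632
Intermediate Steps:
(21*b)*(-22) = (21*36)*(-22) = 756*(-22) = -16632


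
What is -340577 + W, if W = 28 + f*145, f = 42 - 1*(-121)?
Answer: -316914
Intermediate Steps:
f = 163 (f = 42 + 121 = 163)
W = 23663 (W = 28 + 163*145 = 28 + 23635 = 23663)
-340577 + W = -340577 + 23663 = -316914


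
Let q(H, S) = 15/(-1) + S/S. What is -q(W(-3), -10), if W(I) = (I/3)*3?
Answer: 14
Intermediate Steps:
W(I) = I (W(I) = (I/3)*3 = I)
q(H, S) = -14 (q(H, S) = 15*(-1) + 1 = -15 + 1 = -14)
-q(W(-3), -10) = -1*(-14) = 14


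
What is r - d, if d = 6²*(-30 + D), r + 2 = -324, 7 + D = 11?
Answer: 610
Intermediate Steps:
D = 4 (D = -7 + 11 = 4)
r = -326 (r = -2 - 324 = -326)
d = -936 (d = 6²*(-30 + 4) = 36*(-26) = -936)
r - d = -326 - 1*(-936) = -326 + 936 = 610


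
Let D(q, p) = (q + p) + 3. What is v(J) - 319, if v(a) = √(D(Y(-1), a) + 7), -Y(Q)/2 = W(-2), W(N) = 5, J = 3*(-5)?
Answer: -319 + I*√15 ≈ -319.0 + 3.873*I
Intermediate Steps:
J = -15
Y(Q) = -10 (Y(Q) = -2*5 = -10)
D(q, p) = 3 + p + q (D(q, p) = (p + q) + 3 = 3 + p + q)
v(a) = √a (v(a) = √((3 + a - 10) + 7) = √((-7 + a) + 7) = √a)
v(J) - 319 = √(-15) - 319 = I*√15 - 319 = -319 + I*√15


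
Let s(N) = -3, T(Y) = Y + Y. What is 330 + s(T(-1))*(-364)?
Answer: 1422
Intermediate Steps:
T(Y) = 2*Y
330 + s(T(-1))*(-364) = 330 - 3*(-364) = 330 + 1092 = 1422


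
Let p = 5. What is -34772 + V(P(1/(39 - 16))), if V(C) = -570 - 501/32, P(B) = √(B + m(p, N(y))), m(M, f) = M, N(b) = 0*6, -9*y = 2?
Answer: -1131445/32 ≈ -35358.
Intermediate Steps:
y = -2/9 (y = -⅑*2 = -2/9 ≈ -0.22222)
N(b) = 0
P(B) = √(5 + B) (P(B) = √(B + 5) = √(5 + B))
V(C) = -18741/32 (V(C) = -570 - 501/32 = -18741/32)
-34772 + V(P(1/(39 - 16))) = -34772 - 18741/32 = -1131445/32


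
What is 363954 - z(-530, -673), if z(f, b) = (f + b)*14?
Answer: 380796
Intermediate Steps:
z(f, b) = 14*b + 14*f (z(f, b) = (b + f)*14 = 14*b + 14*f)
363954 - z(-530, -673) = 363954 - (14*(-673) + 14*(-530)) = 363954 - (-9422 - 7420) = 363954 - 1*(-16842) = 363954 + 16842 = 380796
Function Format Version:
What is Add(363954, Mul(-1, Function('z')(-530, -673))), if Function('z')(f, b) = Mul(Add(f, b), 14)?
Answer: 380796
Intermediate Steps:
Function('z')(f, b) = Add(Mul(14, b), Mul(14, f)) (Function('z')(f, b) = Mul(Add(b, f), 14) = Add(Mul(14, b), Mul(14, f)))
Add(363954, Mul(-1, Function('z')(-530, -673))) = Add(363954, Mul(-1, Add(Mul(14, -673), Mul(14, -530)))) = Add(363954, Mul(-1, Add(-9422, -7420))) = Add(363954, Mul(-1, -16842)) = Add(363954, 16842) = 380796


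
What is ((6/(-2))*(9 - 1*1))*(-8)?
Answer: 192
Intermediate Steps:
((6/(-2))*(9 - 1*1))*(-8) = ((6*(-½))*(9 - 1))*(-8) = -3*8*(-8) = -24*(-8) = 192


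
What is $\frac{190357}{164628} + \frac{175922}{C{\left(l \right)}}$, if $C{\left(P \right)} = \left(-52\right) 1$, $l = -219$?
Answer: $- \frac{7237947113}{2140164} \approx -3382.0$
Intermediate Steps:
$C{\left(P \right)} = -52$
$\frac{190357}{164628} + \frac{175922}{C{\left(l \right)}} = \frac{190357}{164628} + \frac{175922}{-52} = 190357 \cdot \frac{1}{164628} + 175922 \left(- \frac{1}{52}\right) = \frac{190357}{164628} - \frac{87961}{26} = - \frac{7237947113}{2140164}$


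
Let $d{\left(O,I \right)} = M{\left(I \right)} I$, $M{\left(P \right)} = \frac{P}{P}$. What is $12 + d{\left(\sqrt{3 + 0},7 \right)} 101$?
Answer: $719$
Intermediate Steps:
$M{\left(P \right)} = 1$
$d{\left(O,I \right)} = I$ ($d{\left(O,I \right)} = 1 I = I$)
$12 + d{\left(\sqrt{3 + 0},7 \right)} 101 = 12 + 7 \cdot 101 = 12 + 707 = 719$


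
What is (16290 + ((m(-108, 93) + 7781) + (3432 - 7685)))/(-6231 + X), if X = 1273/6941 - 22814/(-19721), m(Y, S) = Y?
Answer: -449662169385/142122898114 ≈ -3.1639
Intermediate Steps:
X = 183456807/136883461 (X = 1273*(1/6941) - 22814*(-1/19721) = 1273/6941 + 22814/19721 = 183456807/136883461 ≈ 1.3402)
(16290 + ((m(-108, 93) + 7781) + (3432 - 7685)))/(-6231 + X) = (16290 + ((-108 + 7781) + (3432 - 7685)))/(-6231 + 183456807/136883461) = (16290 + (7673 - 4253))/(-852737388684/136883461) = (16290 + 3420)*(-136883461/852737388684) = 19710*(-136883461/852737388684) = -449662169385/142122898114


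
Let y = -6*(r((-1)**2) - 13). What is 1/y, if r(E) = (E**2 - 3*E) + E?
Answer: 1/84 ≈ 0.011905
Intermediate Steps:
r(E) = E**2 - 2*E
y = 84 (y = -6*((-1)**2*(-2 + (-1)**2) - 13) = -6*(1*(-2 + 1) - 13) = -6*(1*(-1) - 13) = -6*(-1 - 13) = -6*(-14) = 84)
1/y = 1/84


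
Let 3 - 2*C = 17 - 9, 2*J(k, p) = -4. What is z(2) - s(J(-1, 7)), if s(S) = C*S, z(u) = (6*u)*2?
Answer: 19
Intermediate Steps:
J(k, p) = -2 (J(k, p) = (1/2)*(-4) = -2)
z(u) = 12*u
C = -5/2 (C = 3/2 - (17 - 9)/2 = 3/2 - 1/2*8 = 3/2 - 4 = -5/2 ≈ -2.5000)
s(S) = -5*S/2
z(2) - s(J(-1, 7)) = 12*2 - (-5)*(-2)/2 = 24 - 1*5 = 24 - 5 = 19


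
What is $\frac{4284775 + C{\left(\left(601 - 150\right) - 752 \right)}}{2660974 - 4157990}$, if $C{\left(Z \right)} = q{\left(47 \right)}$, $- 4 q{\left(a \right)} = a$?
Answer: $- \frac{17139053}{5988064} \approx -2.8622$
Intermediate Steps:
$q{\left(a \right)} = - \frac{a}{4}$
$C{\left(Z \right)} = - \frac{47}{4}$ ($C{\left(Z \right)} = \left(- \frac{1}{4}\right) 47 = - \frac{47}{4}$)
$\frac{4284775 + C{\left(\left(601 - 150\right) - 752 \right)}}{2660974 - 4157990} = \frac{4284775 - \frac{47}{4}}{2660974 - 4157990} = \frac{17139053}{4 \left(-1497016\right)} = \frac{17139053}{4} \left(- \frac{1}{1497016}\right) = - \frac{17139053}{5988064}$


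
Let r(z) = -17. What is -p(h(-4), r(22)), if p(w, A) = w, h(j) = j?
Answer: 4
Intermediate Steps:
-p(h(-4), r(22)) = -1*(-4) = 4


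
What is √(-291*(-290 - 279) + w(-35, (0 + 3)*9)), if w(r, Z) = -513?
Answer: √165066 ≈ 406.28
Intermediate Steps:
√(-291*(-290 - 279) + w(-35, (0 + 3)*9)) = √(-291*(-290 - 279) - 513) = √(-291*(-569) - 513) = √(165579 - 513) = √165066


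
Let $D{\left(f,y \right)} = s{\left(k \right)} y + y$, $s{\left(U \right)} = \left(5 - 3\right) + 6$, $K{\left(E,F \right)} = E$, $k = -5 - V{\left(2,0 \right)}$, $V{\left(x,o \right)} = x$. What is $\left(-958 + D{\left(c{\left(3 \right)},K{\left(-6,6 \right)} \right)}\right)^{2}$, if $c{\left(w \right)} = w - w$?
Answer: $1024144$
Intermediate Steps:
$k = -7$ ($k = -5 - 2 = -7$)
$s{\left(U \right)} = 8$ ($s{\left(U \right)} = 2 + 6 = 8$)
$c{\left(w \right)} = 0$
$D{\left(f,y \right)} = 9 y$ ($D{\left(f,y \right)} = 8 y + y = 9 y$)
$\left(-958 + D{\left(c{\left(3 \right)},K{\left(-6,6 \right)} \right)}\right)^{2} = \left(-958 + 9 \left(-6\right)\right)^{2} = \left(-958 - 54\right)^{2} = \left(-1012\right)^{2} = 1024144$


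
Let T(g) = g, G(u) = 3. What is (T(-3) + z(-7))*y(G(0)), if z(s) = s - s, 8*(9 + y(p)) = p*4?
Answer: 45/2 ≈ 22.500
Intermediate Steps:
y(p) = -9 + p/2 (y(p) = -9 + (p*4)/8 = -9 + (4*p)/8 = -9 + p/2)
z(s) = 0
(T(-3) + z(-7))*y(G(0)) = (-3 + 0)*(-9 + (½)*3) = -3*(-9 + 3/2) = -3*(-15/2) = 45/2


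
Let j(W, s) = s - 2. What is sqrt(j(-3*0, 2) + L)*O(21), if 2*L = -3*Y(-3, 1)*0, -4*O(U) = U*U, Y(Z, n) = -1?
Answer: 0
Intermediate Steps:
j(W, s) = -2 + s
O(U) = -U**2/4 (O(U) = -U*U/4 = -U**2/4)
L = 0 (L = (-3*(-1)*0)/2 = (3*0)/2 = (1/2)*0 = 0)
sqrt(j(-3*0, 2) + L)*O(21) = sqrt((-2 + 2) + 0)*(-1/4*21**2) = sqrt(0 + 0)*(-1/4*441) = sqrt(0)*(-441/4) = 0*(-441/4) = 0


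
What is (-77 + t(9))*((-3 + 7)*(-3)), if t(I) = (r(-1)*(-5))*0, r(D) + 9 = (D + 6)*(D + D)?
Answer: 924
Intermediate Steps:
r(D) = -9 + 2*D*(6 + D) (r(D) = -9 + (D + 6)*(D + D) = -9 + (6 + D)*(2*D) = -9 + 2*D*(6 + D))
t(I) = 0 (t(I) = ((-9 + 2*(-1)**2 + 12*(-1))*(-5))*0 = ((-9 + 2*1 - 12)*(-5))*0 = ((-9 + 2 - 12)*(-5))*0 = -19*(-5)*0 = 95*0 = 0)
(-77 + t(9))*((-3 + 7)*(-3)) = (-77 + 0)*((-3 + 7)*(-3)) = -308*(-3) = -77*(-12) = 924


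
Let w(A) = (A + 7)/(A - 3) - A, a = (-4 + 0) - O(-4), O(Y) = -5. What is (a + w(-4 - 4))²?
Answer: 10000/121 ≈ 82.645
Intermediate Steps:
a = 1 (a = (-4 + 0) - 1*(-5) = -4 + 5 = 1)
w(A) = -A + (7 + A)/(-3 + A) (w(A) = (7 + A)/(-3 + A) - A = -A + (7 + A)/(-3 + A))
(a + w(-4 - 4))² = (1 + (7 - (-4 - 4)² + 4*(-4 - 4))/(-3 + (-4 - 4)))² = (1 + (7 - 1*(-8)² + 4*(-8))/(-3 - 8))² = (1 + (7 - 1*64 - 32)/(-11))² = (1 - (7 - 64 - 32)/11)² = (1 - 1/11*(-89))² = (1 + 89/11)² = (100/11)² = 10000/121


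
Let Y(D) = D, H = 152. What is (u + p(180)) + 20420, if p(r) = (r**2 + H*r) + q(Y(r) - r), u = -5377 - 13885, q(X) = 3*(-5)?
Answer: 60903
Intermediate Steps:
q(X) = -15
u = -19262
p(r) = -15 + r**2 + 152*r (p(r) = (r**2 + 152*r) - 15 = -15 + r**2 + 152*r)
(u + p(180)) + 20420 = (-19262 + (-15 + 180**2 + 152*180)) + 20420 = (-19262 + (-15 + 32400 + 27360)) + 20420 = (-19262 + 59745) + 20420 = 40483 + 20420 = 60903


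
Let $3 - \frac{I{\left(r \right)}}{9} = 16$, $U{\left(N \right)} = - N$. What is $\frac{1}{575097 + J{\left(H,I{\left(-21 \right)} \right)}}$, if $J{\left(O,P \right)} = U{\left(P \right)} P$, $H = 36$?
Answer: $\frac{1}{561408} \approx 1.7812 \cdot 10^{-6}$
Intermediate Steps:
$I{\left(r \right)} = -117$ ($I{\left(r \right)} = 27 - 144 = -117$)
$J{\left(O,P \right)} = - P^{2}$ ($J{\left(O,P \right)} = - P P = - P^{2}$)
$\frac{1}{575097 + J{\left(H,I{\left(-21 \right)} \right)}} = \frac{1}{575097 - \left(-117\right)^{2}} = \frac{1}{575097 - 13689} = \frac{1}{561408}$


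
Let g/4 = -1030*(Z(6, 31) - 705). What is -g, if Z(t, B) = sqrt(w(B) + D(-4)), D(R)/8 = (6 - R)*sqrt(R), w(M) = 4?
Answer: -2904600 + 8240*sqrt(1 + 40*I) ≈ -2.8673e+6 + 36393.0*I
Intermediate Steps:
D(R) = 8*sqrt(R)*(6 - R) (D(R) = 8*((6 - R)*sqrt(R)) = 8*(sqrt(R)*(6 - R)) = 8*sqrt(R)*(6 - R))
Z(t, B) = sqrt(4 + 160*I) (Z(t, B) = sqrt(4 + 8*sqrt(-4)*(6 - 1*(-4))) = sqrt(4 + 8*(2*I)*(6 + 4)) = sqrt(4 + 8*(2*I)*10) = sqrt(4 + 160*I))
g = 2904600 - 8240*sqrt(1 + 40*I) (g = 4*(-1030*(2*sqrt(1 + 40*I) - 705)) = 4*(-1030*(-705 + 2*sqrt(1 + 40*I))) = 4*(726150 - 2060*sqrt(1 + 40*I)) = 2904600 - 8240*sqrt(1 + 40*I) ≈ 2.8673e+6 - 36393.0*I)
-g = -(2904600 - 8240*sqrt(1 + 40*I)) = -2904600 + 8240*sqrt(1 + 40*I)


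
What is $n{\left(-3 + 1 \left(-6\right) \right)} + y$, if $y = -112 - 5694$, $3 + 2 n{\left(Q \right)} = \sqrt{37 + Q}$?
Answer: $- \frac{11615}{2} + \sqrt{7} \approx -5804.9$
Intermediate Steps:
$n{\left(Q \right)} = - \frac{3}{2} + \frac{\sqrt{37 + Q}}{2}$
$y = -5806$ ($y = -112 - 5694 = -5806$)
$n{\left(-3 + 1 \left(-6\right) \right)} + y = \left(- \frac{3}{2} + \frac{\sqrt{37 + \left(-3 + 1 \left(-6\right)\right)}}{2}\right) - 5806 = \left(- \frac{3}{2} + \frac{\sqrt{37 - 9}}{2}\right) - 5806 = \left(- \frac{3}{2} + \frac{\sqrt{28}}{2}\right) - 5806 = \left(- \frac{3}{2} + \frac{2 \sqrt{7}}{2}\right) - 5806 = \left(- \frac{3}{2} + \sqrt{7}\right) - 5806 = - \frac{11615}{2} + \sqrt{7}$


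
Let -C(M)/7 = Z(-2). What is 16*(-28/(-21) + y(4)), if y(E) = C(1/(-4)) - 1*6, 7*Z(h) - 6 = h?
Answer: -416/3 ≈ -138.67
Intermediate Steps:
Z(h) = 6/7 + h/7
C(M) = -4 (C(M) = -7*(6/7 + (1/7)*(-2)) = -7*(6/7 - 2/7) = -7*4/7 = -4)
y(E) = -10 (y(E) = -4 - 1*6 = -4 - 6 = -10)
16*(-28/(-21) + y(4)) = 16*(-28/(-21) - 10) = 16*(-28*(-1/21) - 10) = 16*(4/3 - 10) = 16*(-26/3) = -416/3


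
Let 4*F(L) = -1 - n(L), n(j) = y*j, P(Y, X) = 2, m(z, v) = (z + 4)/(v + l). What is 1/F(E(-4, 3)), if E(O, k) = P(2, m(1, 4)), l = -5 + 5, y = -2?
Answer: 4/3 ≈ 1.3333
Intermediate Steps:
l = 0
m(z, v) = (4 + z)/v (m(z, v) = (z + 4)/(v + 0) = (4 + z)/v)
n(j) = -2*j
E(O, k) = 2
F(L) = -1/4 + L/2 (F(L) = (-1 - (-2)*L)/4 = (-1 + 2*L)/4 = -1/4 + L/2)
1/F(E(-4, 3)) = 1/(-1/4 + (1/2)*2) = 1/(-1/4 + 1) = 1/(3/4) = 4/3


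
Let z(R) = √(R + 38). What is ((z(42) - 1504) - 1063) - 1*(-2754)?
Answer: 187 + 4*√5 ≈ 195.94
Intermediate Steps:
z(R) = √(38 + R)
((z(42) - 1504) - 1063) - 1*(-2754) = ((√(38 + 42) - 1504) - 1063) - 1*(-2754) = ((√80 - 1504) - 1063) + 2754 = ((4*√5 - 1504) - 1063) + 2754 = ((-1504 + 4*√5) - 1063) + 2754 = (-2567 + 4*√5) + 2754 = 187 + 4*√5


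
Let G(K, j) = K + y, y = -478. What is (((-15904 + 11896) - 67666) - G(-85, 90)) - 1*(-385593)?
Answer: 314482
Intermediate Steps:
G(K, j) = -478 + K (G(K, j) = K - 478 = -478 + K)
(((-15904 + 11896) - 67666) - G(-85, 90)) - 1*(-385593) = (((-15904 + 11896) - 67666) - (-478 - 85)) - 1*(-385593) = ((-4008 - 67666) - 1*(-563)) + 385593 = (-71674 + 563) + 385593 = -71111 + 385593 = 314482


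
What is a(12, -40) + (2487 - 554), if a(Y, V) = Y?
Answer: 1945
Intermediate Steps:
a(12, -40) + (2487 - 554) = 12 + (2487 - 554) = 12 + 1933 = 1945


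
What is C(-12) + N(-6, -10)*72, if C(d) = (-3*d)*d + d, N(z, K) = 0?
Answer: -444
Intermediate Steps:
C(d) = d - 3*d² (C(d) = -3*d² + d = d - 3*d²)
C(-12) + N(-6, -10)*72 = -12*(1 - 3*(-12)) + 0*72 = -12*(1 + 36) + 0 = -12*37 + 0 = -444 + 0 = -444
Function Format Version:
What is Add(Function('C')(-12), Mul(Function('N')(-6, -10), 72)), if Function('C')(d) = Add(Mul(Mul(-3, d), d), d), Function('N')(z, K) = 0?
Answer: -444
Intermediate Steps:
Function('C')(d) = Add(d, Mul(-3, Pow(d, 2))) (Function('C')(d) = Add(Mul(-3, Pow(d, 2)), d) = Add(d, Mul(-3, Pow(d, 2))))
Add(Function('C')(-12), Mul(Function('N')(-6, -10), 72)) = Add(Mul(-12, Add(1, Mul(-3, -12))), Mul(0, 72)) = Add(Mul(-12, Add(1, 36)), 0) = Add(Mul(-12, 37), 0) = Add(-444, 0) = -444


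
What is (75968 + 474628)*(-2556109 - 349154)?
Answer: -1599626186748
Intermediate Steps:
(75968 + 474628)*(-2556109 - 349154) = 550596*(-2905263) = -1599626186748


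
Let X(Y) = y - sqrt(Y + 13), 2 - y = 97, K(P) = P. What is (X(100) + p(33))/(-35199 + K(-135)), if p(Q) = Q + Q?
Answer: 29/35334 + sqrt(113)/35334 ≈ 0.0011216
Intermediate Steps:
p(Q) = 2*Q
y = -95 (y = 2 - 1*97 = 2 - 97 = -95)
X(Y) = -95 - sqrt(13 + Y) (X(Y) = -95 - sqrt(Y + 13) = -95 - sqrt(13 + Y))
(X(100) + p(33))/(-35199 + K(-135)) = ((-95 - sqrt(13 + 100)) + 2*33)/(-35199 - 135) = ((-95 - sqrt(113)) + 66)/(-35334) = (-29 - sqrt(113))*(-1/35334) = 29/35334 + sqrt(113)/35334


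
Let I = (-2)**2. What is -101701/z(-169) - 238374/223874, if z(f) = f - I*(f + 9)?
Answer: -11440241914/52722327 ≈ -216.99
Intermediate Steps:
I = 4
z(f) = -36 - 3*f (z(f) = f - 4*(f + 9) = f - 4*(9 + f) = f - (36 + 4*f) = f + (-36 - 4*f) = -36 - 3*f)
-101701/z(-169) - 238374/223874 = -101701/(-36 - 3*(-169)) - 238374/223874 = -101701/(-36 + 507) - 238374*1/223874 = -101701/471 - 119187/111937 = -11440241914/52722327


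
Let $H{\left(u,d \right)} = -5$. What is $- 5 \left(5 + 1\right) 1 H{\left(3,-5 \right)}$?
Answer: $150$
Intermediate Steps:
$- 5 \left(5 + 1\right) 1 H{\left(3,-5 \right)} = - 5 \left(5 + 1\right) 1 \left(-5\right) = - 5 \cdot 6 \cdot 1 \left(-5\right) = \left(-5\right) 6 \left(-5\right) = \left(-30\right) \left(-5\right) = 150$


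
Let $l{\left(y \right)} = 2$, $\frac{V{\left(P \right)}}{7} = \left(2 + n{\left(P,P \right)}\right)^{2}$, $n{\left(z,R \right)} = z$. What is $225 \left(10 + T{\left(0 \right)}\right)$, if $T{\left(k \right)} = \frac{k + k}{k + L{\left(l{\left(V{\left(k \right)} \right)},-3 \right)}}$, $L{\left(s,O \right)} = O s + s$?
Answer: $2250$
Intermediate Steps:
$V{\left(P \right)} = 7 \left(2 + P\right)^{2}$
$L{\left(s,O \right)} = s + O s$
$T{\left(k \right)} = \frac{2 k}{-4 + k}$ ($T{\left(k \right)} = \frac{k + k}{k + 2 \left(1 - 3\right)} = \frac{2 k}{k + 2 \left(-2\right)} = \frac{2 k}{k - 4} = \frac{2 k}{-4 + k}$)
$225 \left(10 + T{\left(0 \right)}\right) = 225 \left(10 + 2 \cdot 0 \frac{1}{-4 + 0}\right) = 225 \left(10 + 2 \cdot 0 \frac{1}{-4}\right) = 225 \left(10 + 2 \cdot 0 \left(- \frac{1}{4}\right)\right) = 225 \left(10 + 0\right) = 225 \cdot 10 = 2250$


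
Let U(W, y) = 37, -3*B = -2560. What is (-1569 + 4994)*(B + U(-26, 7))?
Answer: 9148175/3 ≈ 3.0494e+6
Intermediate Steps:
B = 2560/3 (B = -⅓*(-2560) = 2560/3 ≈ 853.33)
(-1569 + 4994)*(B + U(-26, 7)) = (-1569 + 4994)*(2560/3 + 37) = 3425*(2671/3) = 9148175/3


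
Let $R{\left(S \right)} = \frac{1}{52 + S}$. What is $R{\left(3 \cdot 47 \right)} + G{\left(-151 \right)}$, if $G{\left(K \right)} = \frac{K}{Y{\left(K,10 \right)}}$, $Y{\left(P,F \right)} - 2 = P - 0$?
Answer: $\frac{29292}{28757} \approx 1.0186$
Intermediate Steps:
$Y{\left(P,F \right)} = 2 + P$ ($Y{\left(P,F \right)} = 2 + \left(P - 0\right) = 2 + \left(P + \left(-5 + 5\right)\right) = 2 + \left(P + 0\right) = 2 + P$)
$G{\left(K \right)} = \frac{K}{2 + K}$
$R{\left(3 \cdot 47 \right)} + G{\left(-151 \right)} = \frac{1}{52 + 3 \cdot 47} - \frac{151}{2 - 151} = \frac{1}{52 + 141} - \frac{151}{-149} = \frac{1}{193} - - \frac{151}{149} = \frac{1}{193} + \frac{151}{149} = \frac{29292}{28757}$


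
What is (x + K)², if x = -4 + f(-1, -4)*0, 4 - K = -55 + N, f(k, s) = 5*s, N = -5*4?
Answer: 5625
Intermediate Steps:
N = -20
K = 79 (K = 4 - (-55 - 20) = 4 - 1*(-75) = 4 + 75 = 79)
x = -4 (x = -4 + (5*(-4))*0 = -4 - 20*0 = -4 + 0 = -4)
(x + K)² = (-4 + 79)² = 75² = 5625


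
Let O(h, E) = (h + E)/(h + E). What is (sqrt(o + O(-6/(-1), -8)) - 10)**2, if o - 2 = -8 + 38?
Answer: (10 - sqrt(33))**2 ≈ 18.109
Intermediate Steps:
O(h, E) = 1 (O(h, E) = (E + h)/(E + h) = 1)
o = 32 (o = 2 + (-8 + 38) = 2 + 30 = 32)
(sqrt(o + O(-6/(-1), -8)) - 10)**2 = (sqrt(32 + 1) - 10)**2 = (sqrt(33) - 10)**2 = (-10 + sqrt(33))**2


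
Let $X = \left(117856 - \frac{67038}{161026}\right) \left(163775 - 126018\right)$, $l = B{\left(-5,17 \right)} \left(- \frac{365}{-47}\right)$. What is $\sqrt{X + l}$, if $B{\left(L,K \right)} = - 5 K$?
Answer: $\frac{\sqrt{63719933350499033047246}}{3784111} \approx 66707.0$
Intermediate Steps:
$l = - \frac{31025}{47}$ ($l = \left(-5\right) 17 \left(- \frac{365}{-47}\right) = - 85 \left(\left(-365\right) \left(- \frac{1}{47}\right)\right) = \left(-85\right) \frac{365}{47} = - \frac{31025}{47} \approx -660.11$)
$X = \frac{358272646836013}{80513}$ ($X = \left(117856 - \frac{33519}{80513}\right) 37757 = \frac{9488906609}{80513} \cdot 37757 = \frac{358272646836013}{80513} \approx 4.4499 \cdot 10^{9}$)
$\sqrt{X + l} = \sqrt{\frac{358272646836013}{80513} - \frac{31025}{47}} = \sqrt{\frac{16838811903376786}{3784111}} = \frac{\sqrt{63719933350499033047246}}{3784111}$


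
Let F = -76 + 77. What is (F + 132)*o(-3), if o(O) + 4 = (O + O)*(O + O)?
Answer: 4256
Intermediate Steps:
F = 1
o(O) = -4 + 4*O² (o(O) = -4 + (O + O)*(O + O) = -4 + (2*O)*(2*O) = -4 + 4*O²)
(F + 132)*o(-3) = (1 + 132)*(-4 + 4*(-3)²) = 133*(-4 + 4*9) = 133*(-4 + 36) = 133*32 = 4256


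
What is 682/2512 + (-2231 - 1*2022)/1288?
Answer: -153205/50554 ≈ -3.0305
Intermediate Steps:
682/2512 + (-2231 - 1*2022)/1288 = 682*(1/2512) + (-2231 - 2022)*(1/1288) = 341/1256 - 4253*1/1288 = 341/1256 - 4253/1288 = -153205/50554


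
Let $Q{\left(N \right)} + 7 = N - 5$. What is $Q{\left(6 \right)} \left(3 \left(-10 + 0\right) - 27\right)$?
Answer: $342$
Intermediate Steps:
$Q{\left(N \right)} = -12 + N$ ($Q{\left(N \right)} = -7 + \left(N - 5\right) = -7 + \left(-5 + N\right) = -12 + N$)
$Q{\left(6 \right)} \left(3 \left(-10 + 0\right) - 27\right) = \left(-12 + 6\right) \left(3 \left(-10 + 0\right) - 27\right) = - 6 \left(3 \left(-10\right) - 27\right) = - 6 \left(-30 - 27\right) = \left(-6\right) \left(-57\right) = 342$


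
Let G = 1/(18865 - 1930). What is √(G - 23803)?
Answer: 2*I*√1706640730185/16935 ≈ 154.28*I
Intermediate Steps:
G = 1/16935 ≈ 5.9049e-5
√(G - 23803) = √(1/16935 - 23803) = √(-403103804/16935) = 2*I*√1706640730185/16935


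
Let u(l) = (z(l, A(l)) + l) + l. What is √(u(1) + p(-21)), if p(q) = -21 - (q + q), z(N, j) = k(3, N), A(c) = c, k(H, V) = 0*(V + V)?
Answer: √23 ≈ 4.7958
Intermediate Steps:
k(H, V) = 0 (k(H, V) = 0*(2*V) = 0)
z(N, j) = 0
u(l) = 2*l (u(l) = (0 + l) + l = l + l = 2*l)
p(q) = -21 - 2*q
√(u(1) + p(-21)) = √(2*1 + (-21 - 2*(-21))) = √(2 + (-21 + 42)) = √(2 + 21) = √23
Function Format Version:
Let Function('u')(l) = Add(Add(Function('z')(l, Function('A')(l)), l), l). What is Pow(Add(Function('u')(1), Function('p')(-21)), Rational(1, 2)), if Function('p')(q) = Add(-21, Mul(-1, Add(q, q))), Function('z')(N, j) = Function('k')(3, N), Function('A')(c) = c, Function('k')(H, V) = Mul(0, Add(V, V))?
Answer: Pow(23, Rational(1, 2)) ≈ 4.7958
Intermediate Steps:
Function('k')(H, V) = 0 (Function('k')(H, V) = Mul(0, Mul(2, V)) = 0)
Function('z')(N, j) = 0
Function('u')(l) = Mul(2, l) (Function('u')(l) = Add(Add(0, l), l) = Add(l, l) = Mul(2, l))
Function('p')(q) = Add(-21, Mul(-2, q)) (Function('p')(q) = Add(-21, Mul(-1, Mul(2, q))) = Add(-21, Mul(-2, q)))
Pow(Add(Function('u')(1), Function('p')(-21)), Rational(1, 2)) = Pow(Add(Mul(2, 1), Add(-21, Mul(-2, -21))), Rational(1, 2)) = Pow(Add(2, Add(-21, 42)), Rational(1, 2)) = Pow(Add(2, 21), Rational(1, 2)) = Pow(23, Rational(1, 2))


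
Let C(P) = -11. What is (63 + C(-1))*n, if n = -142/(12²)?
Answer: -923/18 ≈ -51.278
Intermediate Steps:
n = -71/72 (n = -142/144 = -142*1/144 = -71/72 ≈ -0.98611)
(63 + C(-1))*n = (63 - 11)*(-71/72) = 52*(-71/72) = -923/18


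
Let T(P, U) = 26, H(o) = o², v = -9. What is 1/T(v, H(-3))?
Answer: 1/26 ≈ 0.038462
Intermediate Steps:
1/T(v, H(-3)) = 1/26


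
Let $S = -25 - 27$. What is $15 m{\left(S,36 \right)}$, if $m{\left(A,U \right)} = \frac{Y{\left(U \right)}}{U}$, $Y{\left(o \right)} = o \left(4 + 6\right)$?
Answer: $150$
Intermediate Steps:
$S = -52$ ($S = -25 - 27 = -52$)
$Y{\left(o \right)} = 10 o$ ($Y{\left(o \right)} = o 10 = 10 o$)
$m{\left(A,U \right)} = 10$ ($m{\left(A,U \right)} = \frac{10 U}{U} = 10$)
$15 m{\left(S,36 \right)} = 15 \cdot 10 = 150$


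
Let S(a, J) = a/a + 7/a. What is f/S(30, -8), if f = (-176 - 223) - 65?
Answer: -13920/37 ≈ -376.22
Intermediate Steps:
S(a, J) = 1 + 7/a
f = -464 (f = -399 - 65 = -464)
f/S(30, -8) = -464*30/(7 + 30) = -464/((1/30)*37) = -464/37/30 = -464*30/37 = -13920/37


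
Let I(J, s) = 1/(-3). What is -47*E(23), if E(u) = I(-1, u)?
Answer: 47/3 ≈ 15.667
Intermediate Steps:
I(J, s) = -1/3
E(u) = -1/3
-47*E(23) = -47*(-1/3) = 47/3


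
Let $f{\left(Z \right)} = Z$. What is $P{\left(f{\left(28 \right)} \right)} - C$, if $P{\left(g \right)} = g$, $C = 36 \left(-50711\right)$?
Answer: $1825624$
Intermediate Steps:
$C = -1825596$
$P{\left(f{\left(28 \right)} \right)} - C = 28 - -1825596 = 28 + 1825596 = 1825624$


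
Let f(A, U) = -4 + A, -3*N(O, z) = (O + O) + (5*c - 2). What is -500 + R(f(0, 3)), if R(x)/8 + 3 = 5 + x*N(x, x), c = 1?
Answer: -1612/3 ≈ -537.33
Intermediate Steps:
N(O, z) = -1 - 2*O/3 (N(O, z) = -((O + O) + (5*1 - 2))/3 = -(2*O + (5 - 2))/3 = -(2*O + 3)/3 = -(3 + 2*O)/3 = -1 - 2*O/3)
R(x) = 16 + 8*x*(-1 - 2*x/3) (R(x) = -24 + 8*(5 + x*(-1 - 2*x/3)) = -24 + (40 + 8*x*(-1 - 2*x/3)) = 16 + 8*x*(-1 - 2*x/3))
-500 + R(f(0, 3)) = -500 + (16 - 8*(-4 + 0)*(3 + 2*(-4 + 0))/3) = -500 + (16 - 8/3*(-4)*(3 + 2*(-4))) = -500 + (16 - 8/3*(-4)*(3 - 8)) = -500 + (16 - 8/3*(-4)*(-5)) = -500 + (16 - 160/3) = -500 - 112/3 = -1612/3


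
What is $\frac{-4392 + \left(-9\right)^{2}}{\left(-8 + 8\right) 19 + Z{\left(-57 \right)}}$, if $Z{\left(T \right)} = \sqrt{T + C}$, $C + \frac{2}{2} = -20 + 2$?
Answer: $\frac{4311 i \sqrt{19}}{38} \approx 494.51 i$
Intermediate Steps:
$C = -19$ ($C = -1 + \left(-20 + 2\right) = -1 - 18 = -19$)
$Z{\left(T \right)} = \sqrt{-19 + T}$ ($Z{\left(T \right)} = \sqrt{T - 19} = \sqrt{-19 + T}$)
$\frac{-4392 + \left(-9\right)^{2}}{\left(-8 + 8\right) 19 + Z{\left(-57 \right)}} = \frac{-4392 + \left(-9\right)^{2}}{\left(-8 + 8\right) 19 + \sqrt{-19 - 57}} = \frac{-4392 + 81}{0 \cdot 19 + \sqrt{-76}} = - \frac{4311}{0 + 2 i \sqrt{19}} = - \frac{4311}{2 i \sqrt{19}} = - 4311 \left(- \frac{i \sqrt{19}}{38}\right) = \frac{4311 i \sqrt{19}}{38}$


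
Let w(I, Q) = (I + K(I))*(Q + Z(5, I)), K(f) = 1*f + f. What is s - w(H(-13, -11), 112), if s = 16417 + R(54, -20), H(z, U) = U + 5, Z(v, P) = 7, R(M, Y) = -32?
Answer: 18527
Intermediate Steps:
K(f) = 2*f (K(f) = f + f = 2*f)
H(z, U) = 5 + U
s = 16385 (s = 16417 - 32 = 16385)
w(I, Q) = 3*I*(7 + Q) (w(I, Q) = (I + 2*I)*(Q + 7) = (3*I)*(7 + Q) = 3*I*(7 + Q))
s - w(H(-13, -11), 112) = 16385 - 3*(5 - 11)*(7 + 112) = 16385 - 3*(-6)*119 = 16385 - 1*(-2142) = 16385 + 2142 = 18527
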